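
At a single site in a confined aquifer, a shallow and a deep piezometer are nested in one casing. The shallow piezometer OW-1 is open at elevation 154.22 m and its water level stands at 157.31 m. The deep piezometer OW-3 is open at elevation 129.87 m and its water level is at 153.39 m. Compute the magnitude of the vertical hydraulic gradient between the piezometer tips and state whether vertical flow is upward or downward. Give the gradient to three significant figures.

Total head at OW-1: h = 157.31 m (water level in the standpipe).
Total head at OW-3: h = 153.39 m.
Δh = h(OW-1) − h(OW-3) = 157.31 − 153.39 = 3.92 m.
Vertical separation Δz = 154.22 − 129.87 = 24.35 m.
|i_v| = |Δh| / Δz = 3.92 / 24.35 = 0.161.
Head is higher in the shallow piezometer, so vertical flow is downward (recharge condition).

|i_v| ≈ 0.161; vertical flow is downward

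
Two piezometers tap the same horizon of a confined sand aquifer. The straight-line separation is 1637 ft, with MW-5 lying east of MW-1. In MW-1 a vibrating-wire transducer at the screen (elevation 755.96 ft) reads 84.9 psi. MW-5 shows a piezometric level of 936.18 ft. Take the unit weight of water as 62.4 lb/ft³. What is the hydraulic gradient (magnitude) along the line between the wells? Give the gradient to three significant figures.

i ≈ 0.00959

Pressure head at MW-1: ψ = 144·P/γ = 144 × 84.9 / 62.4 = 195.92 ft.
Total head at MW-1: h = z + ψ = 755.96 + 195.92 = 951.88 ft.
Total head at MW-5: h = 936.18 ft (water level in the piezometer is the total head).
Head difference: h(MW-1) − h(MW-5) = 951.88 − 936.18 = 15.70 ft.
Hydraulic gradient: i = |Δh| / L = 15.70 / 1637 = 0.00959.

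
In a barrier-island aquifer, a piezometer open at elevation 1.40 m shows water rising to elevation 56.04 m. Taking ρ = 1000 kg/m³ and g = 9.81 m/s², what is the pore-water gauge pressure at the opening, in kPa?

Pressure head ψ = h − z = 56.04 − 1.40 = 54.64 m.
P = ρgψ = 1000 × 9.81 × 54.64 = 536018 Pa ≈ 536 kPa.

P ≈ 536 kPa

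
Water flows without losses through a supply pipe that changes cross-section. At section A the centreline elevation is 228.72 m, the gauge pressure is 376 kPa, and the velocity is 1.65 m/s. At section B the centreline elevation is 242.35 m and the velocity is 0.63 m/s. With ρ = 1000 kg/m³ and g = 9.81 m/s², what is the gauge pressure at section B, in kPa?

Pressure head at A: ψ₁ = P₁/(ρg) = 376×1000 / (1000 × 9.81) = 38.33 m.
Velocity heads: v₁²/2g = 1.65²/19.62 = 0.139 m; v₂²/2g = 0.63²/19.62 = 0.020 m.
Total head H = z₁ + ψ₁ + v₁²/2g = 228.72 + 38.33 + 0.139 = 267.19 m.
ψ₂ = H − z₂ − v₂²/2g = 267.19 − 242.35 − 0.020 = 24.82 m.
P₂ = ρgψ₂ = 1000 × 9.81 × 24.82 ≈ 243 kPa.

P₂ ≈ 243 kPa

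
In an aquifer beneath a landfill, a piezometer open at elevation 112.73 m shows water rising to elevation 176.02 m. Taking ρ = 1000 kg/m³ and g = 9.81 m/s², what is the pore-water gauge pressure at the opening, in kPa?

P ≈ 621 kPa

Pressure head ψ = h − z = 176.02 − 112.73 = 63.29 m.
P = ρgψ = 1000 × 9.81 × 63.29 = 620875 Pa ≈ 621 kPa.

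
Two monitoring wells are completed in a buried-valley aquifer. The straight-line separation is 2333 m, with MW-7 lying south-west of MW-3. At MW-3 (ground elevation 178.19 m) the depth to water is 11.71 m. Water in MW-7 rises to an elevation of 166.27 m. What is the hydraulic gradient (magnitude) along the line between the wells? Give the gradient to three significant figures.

Total head at MW-3: h = 178.19 − 11.71 = 166.48 m.
Total head at MW-7: h = 166.27 m (water level in the piezometer is the total head).
Head difference: h(MW-3) − h(MW-7) = 166.48 − 166.27 = 0.21 m.
Hydraulic gradient: i = |Δh| / L = 0.21 / 2333 = 0.0000900.

i ≈ 0.0000900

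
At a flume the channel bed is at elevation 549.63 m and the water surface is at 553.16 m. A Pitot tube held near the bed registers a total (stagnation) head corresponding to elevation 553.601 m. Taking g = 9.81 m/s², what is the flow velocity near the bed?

v ≈ 2.94 m/s

Near the bed, under hydrostatic conditions, the piezometric head (z + ψ) equals the free-surface elevation, 553.16 m.
Velocity head = total − piezometric = 553.601 − 553.16 = 0.441 m.
v = √(2g·h_v) = √(2 × 9.81 × 0.441) = 2.94 m/s.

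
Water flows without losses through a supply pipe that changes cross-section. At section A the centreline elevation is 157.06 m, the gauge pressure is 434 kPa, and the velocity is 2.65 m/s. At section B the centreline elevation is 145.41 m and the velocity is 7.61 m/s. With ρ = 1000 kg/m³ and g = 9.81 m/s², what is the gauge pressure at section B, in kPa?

Pressure head at A: ψ₁ = P₁/(ρg) = 434×1000 / (1000 × 9.81) = 44.24 m.
Velocity heads: v₁²/2g = 2.65²/19.62 = 0.358 m; v₂²/2g = 7.61²/19.62 = 2.952 m.
Total head H = z₁ + ψ₁ + v₁²/2g = 157.06 + 44.24 + 0.358 = 201.66 m.
ψ₂ = H − z₂ − v₂²/2g = 201.66 − 145.41 − 2.952 = 53.30 m.
P₂ = ρgψ₂ = 1000 × 9.81 × 53.30 ≈ 523 kPa.

P₂ ≈ 523 kPa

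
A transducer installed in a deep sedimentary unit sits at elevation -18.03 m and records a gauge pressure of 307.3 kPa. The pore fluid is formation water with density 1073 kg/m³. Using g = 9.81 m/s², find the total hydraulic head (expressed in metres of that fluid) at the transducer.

h ≈ 11.16 m

ψ = P/(ρg) = 307.3×1000 / (1073 × 9.81) = 29.19 m.
h = z + ψ = -18.03 + 29.19 = 11.16 m.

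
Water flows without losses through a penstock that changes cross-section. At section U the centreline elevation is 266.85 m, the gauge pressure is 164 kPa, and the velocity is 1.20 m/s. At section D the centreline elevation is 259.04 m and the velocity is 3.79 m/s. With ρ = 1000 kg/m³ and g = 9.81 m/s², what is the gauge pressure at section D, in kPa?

Pressure head at U: ψ₁ = P₁/(ρg) = 164×1000 / (1000 × 9.81) = 16.72 m.
Velocity heads: v₁²/2g = 1.20²/19.62 = 0.073 m; v₂²/2g = 3.79²/19.62 = 0.732 m.
Total head H = z₁ + ψ₁ + v₁²/2g = 266.85 + 16.72 + 0.073 = 283.64 m.
ψ₂ = H − z₂ − v₂²/2g = 283.64 − 259.04 − 0.732 = 23.87 m.
P₂ = ρgψ₂ = 1000 × 9.81 × 23.87 ≈ 234 kPa.

P₂ ≈ 234 kPa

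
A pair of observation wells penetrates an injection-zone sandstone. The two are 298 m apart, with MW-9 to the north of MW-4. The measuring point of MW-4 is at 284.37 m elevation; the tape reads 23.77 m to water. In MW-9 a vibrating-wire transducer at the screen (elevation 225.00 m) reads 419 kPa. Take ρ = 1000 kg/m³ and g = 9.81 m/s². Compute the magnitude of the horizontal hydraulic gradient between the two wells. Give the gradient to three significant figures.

Total head at MW-4: h = 284.37 − 23.77 = 260.60 m.
Pressure head at MW-9: ψ = P/(ρg) = 419×1000 / (1000 × 9.81) = 42.71 m.
Total head at MW-9: h = z + ψ = 225.00 + 42.71 = 267.71 m.
Head difference: h(MW-4) − h(MW-9) = 260.60 − 267.71 = -7.11 m.
Hydraulic gradient: i = |Δh| / L = 7.11 / 298 = 0.0239.

i ≈ 0.0239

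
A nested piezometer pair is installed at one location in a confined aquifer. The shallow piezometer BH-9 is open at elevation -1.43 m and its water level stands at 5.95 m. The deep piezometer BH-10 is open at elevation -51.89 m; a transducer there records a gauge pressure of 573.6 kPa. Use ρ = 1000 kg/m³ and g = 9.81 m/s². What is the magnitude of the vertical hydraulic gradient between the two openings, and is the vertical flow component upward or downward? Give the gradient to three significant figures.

Total head at BH-9: h = 5.95 m (water level in the standpipe).
Pressure head at BH-10: ψ = P/(ρg) = 573.6×1000 / (1000 × 9.81) = 58.47 m.
Total head at BH-10: h = z + ψ = -51.89 + 58.47 = 6.58 m.
Δh = h(BH-9) − h(BH-10) = 5.95 − 6.58 = -0.63 m.
Vertical separation Δz = -1.43 − (-51.89) = 50.46 m.
|i_v| = |Δh| / Δz = 0.63 / 50.46 = 0.0125.
Head is higher in the deep piezometer, so vertical flow is upward (discharge condition).

|i_v| ≈ 0.0125; vertical flow is upward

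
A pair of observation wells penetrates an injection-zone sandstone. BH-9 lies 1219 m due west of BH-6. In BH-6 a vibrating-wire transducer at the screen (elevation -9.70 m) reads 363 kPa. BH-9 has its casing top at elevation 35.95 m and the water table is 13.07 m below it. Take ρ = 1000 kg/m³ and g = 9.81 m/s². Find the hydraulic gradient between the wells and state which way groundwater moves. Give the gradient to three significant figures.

i ≈ 0.00363; groundwater flows toward the west

Pressure head at BH-6: ψ = P/(ρg) = 363×1000 / (1000 × 9.81) = 37.00 m.
Total head at BH-6: h = z + ψ = -9.70 + 37.00 = 27.30 m.
Total head at BH-9: h = 35.95 − 13.07 = 22.88 m.
Head difference: h(BH-6) − h(BH-9) = 27.30 − 22.88 = 4.42 m.
Hydraulic gradient: i = |Δh| / L = 4.42 / 1219 = 0.00363.
Flow is from higher to lower head: from BH-6 toward BH-9, i.e. toward the west.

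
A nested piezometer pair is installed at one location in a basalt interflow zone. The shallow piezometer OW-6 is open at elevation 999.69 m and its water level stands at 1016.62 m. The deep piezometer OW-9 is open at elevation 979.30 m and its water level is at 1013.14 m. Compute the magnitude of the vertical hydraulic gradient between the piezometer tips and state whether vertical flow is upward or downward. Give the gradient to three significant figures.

|i_v| ≈ 0.171; vertical flow is downward

Total head at OW-6: h = 1016.62 m (water level in the standpipe).
Total head at OW-9: h = 1013.14 m.
Δh = h(OW-6) − h(OW-9) = 1016.62 − 1013.14 = 3.48 m.
Vertical separation Δz = 999.69 − 979.30 = 20.39 m.
|i_v| = |Δh| / Δz = 3.48 / 20.39 = 0.171.
Head is higher in the shallow piezometer, so vertical flow is downward (recharge condition).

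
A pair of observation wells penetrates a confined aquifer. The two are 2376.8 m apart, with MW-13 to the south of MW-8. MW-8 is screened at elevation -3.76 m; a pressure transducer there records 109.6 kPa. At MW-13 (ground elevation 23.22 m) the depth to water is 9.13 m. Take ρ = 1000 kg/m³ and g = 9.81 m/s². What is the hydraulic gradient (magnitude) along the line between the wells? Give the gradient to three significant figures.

i ≈ 0.00281

Pressure head at MW-8: ψ = P/(ρg) = 109.6×1000 / (1000 × 9.81) = 11.17 m.
Total head at MW-8: h = z + ψ = -3.76 + 11.17 = 7.41 m.
Total head at MW-13: h = 23.22 − 9.13 = 14.09 m.
Head difference: h(MW-8) − h(MW-13) = 7.41 − 14.09 = -6.68 m.
Hydraulic gradient: i = |Δh| / L = 6.68 / 2376.8 = 0.00281.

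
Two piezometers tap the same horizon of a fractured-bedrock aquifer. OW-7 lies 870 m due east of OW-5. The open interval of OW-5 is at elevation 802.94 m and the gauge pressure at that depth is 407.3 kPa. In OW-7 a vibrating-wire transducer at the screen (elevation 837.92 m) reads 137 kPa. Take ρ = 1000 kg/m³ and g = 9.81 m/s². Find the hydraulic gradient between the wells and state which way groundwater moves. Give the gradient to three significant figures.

Pressure head at OW-5: ψ = P/(ρg) = 407.3×1000 / (1000 × 9.81) = 41.52 m.
Total head at OW-5: h = z + ψ = 802.94 + 41.52 = 844.46 m.
Pressure head at OW-7: ψ = P/(ρg) = 137×1000 / (1000 × 9.81) = 13.97 m.
Total head at OW-7: h = z + ψ = 837.92 + 13.97 = 851.89 m.
Head difference: h(OW-5) − h(OW-7) = 844.46 − 851.89 = -7.43 m.
Hydraulic gradient: i = |Δh| / L = 7.43 / 870 = 0.00854.
Flow is from higher to lower head: from OW-7 toward OW-5, i.e. toward the west.

i ≈ 0.00854; groundwater flows toward the west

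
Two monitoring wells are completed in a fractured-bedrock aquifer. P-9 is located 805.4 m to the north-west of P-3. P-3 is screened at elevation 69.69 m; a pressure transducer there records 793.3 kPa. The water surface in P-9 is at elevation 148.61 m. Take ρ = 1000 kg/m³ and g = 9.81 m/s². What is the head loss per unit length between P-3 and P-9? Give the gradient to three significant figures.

i ≈ 0.00242 m/m

Pressure head at P-3: ψ = P/(ρg) = 793.3×1000 / (1000 × 9.81) = 80.87 m.
Total head at P-3: h = z + ψ = 69.69 + 80.87 = 150.56 m.
Total head at P-9: h = 148.61 m (water level in the piezometer is the total head).
Head difference: h(P-3) − h(P-9) = 150.56 − 148.61 = 1.95 m.
Hydraulic gradient: i = |Δh| / L = 1.95 / 805.4 = 0.00242.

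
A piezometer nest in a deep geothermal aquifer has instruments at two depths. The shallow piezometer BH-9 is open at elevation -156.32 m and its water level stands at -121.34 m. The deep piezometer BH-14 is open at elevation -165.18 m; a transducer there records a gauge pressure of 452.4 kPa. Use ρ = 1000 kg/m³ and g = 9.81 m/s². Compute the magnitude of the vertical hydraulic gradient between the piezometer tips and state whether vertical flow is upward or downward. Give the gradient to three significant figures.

|i_v| ≈ 0.257; vertical flow is upward

Total head at BH-9: h = -121.34 m (water level in the standpipe).
Pressure head at BH-14: ψ = P/(ρg) = 452.4×1000 / (1000 × 9.81) = 46.12 m.
Total head at BH-14: h = z + ψ = -165.18 + 46.12 = -119.06 m.
Δh = h(BH-9) − h(BH-14) = -121.34 − (-119.06) = -2.28 m.
Vertical separation Δz = -156.32 − (-165.18) = 8.86 m.
|i_v| = |Δh| / Δz = 2.28 / 8.86 = 0.257.
Head is higher in the deep piezometer, so vertical flow is upward (discharge condition).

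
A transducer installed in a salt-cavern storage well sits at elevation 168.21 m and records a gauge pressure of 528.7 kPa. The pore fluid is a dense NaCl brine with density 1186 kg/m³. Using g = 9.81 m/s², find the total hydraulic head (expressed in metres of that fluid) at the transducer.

h ≈ 213.65 m

ψ = P/(ρg) = 528.7×1000 / (1186 × 9.81) = 45.44 m.
h = z + ψ = 168.21 + 45.44 = 213.65 m.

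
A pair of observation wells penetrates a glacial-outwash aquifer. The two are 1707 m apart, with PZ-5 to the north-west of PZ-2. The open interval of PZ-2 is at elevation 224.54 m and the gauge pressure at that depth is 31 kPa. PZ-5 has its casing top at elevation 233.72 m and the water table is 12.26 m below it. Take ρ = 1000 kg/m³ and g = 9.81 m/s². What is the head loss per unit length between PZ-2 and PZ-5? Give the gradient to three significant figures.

i ≈ 0.00366 m/m

Pressure head at PZ-2: ψ = P/(ρg) = 31×1000 / (1000 × 9.81) = 3.16 m.
Total head at PZ-2: h = z + ψ = 224.54 + 3.16 = 227.70 m.
Total head at PZ-5: h = 233.72 − 12.26 = 221.46 m.
Head difference: h(PZ-2) − h(PZ-5) = 227.70 − 221.46 = 6.24 m.
Hydraulic gradient: i = |Δh| / L = 6.24 / 1707 = 0.00366.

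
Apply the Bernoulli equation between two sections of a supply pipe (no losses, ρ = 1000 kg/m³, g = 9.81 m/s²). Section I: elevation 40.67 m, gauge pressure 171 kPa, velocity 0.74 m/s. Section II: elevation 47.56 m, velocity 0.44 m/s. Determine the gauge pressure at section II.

P₂ ≈ 104 kPa

Pressure head at I: ψ₁ = P₁/(ρg) = 171×1000 / (1000 × 9.81) = 17.43 m.
Velocity heads: v₁²/2g = 0.74²/19.62 = 0.028 m; v₂²/2g = 0.44²/19.62 = 0.010 m.
Total head H = z₁ + ψ₁ + v₁²/2g = 40.67 + 17.43 + 0.028 = 58.13 m.
ψ₂ = H − z₂ − v₂²/2g = 58.13 − 47.56 − 0.010 = 10.56 m.
P₂ = ρgψ₂ = 1000 × 9.81 × 10.56 ≈ 104 kPa.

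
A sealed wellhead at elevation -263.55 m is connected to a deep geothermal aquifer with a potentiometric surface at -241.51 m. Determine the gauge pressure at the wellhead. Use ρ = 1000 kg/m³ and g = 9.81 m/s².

Head above the cap: Δh = -241.51 − (-263.55) = 22.04 m.
P = ρgΔh = 1000 × 9.81 × 22.04 = 216212 Pa ≈ 216 kPa.

P ≈ 216 kPa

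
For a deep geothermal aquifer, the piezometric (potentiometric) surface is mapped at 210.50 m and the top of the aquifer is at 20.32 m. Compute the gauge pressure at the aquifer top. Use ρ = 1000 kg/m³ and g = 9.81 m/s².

Pressure head at the aquifer top: ψ = h − z = 210.50 − 20.32 = 190.18 m.
P = ρgψ = 1000 × 9.81 × 190.18 = 1865666 Pa ≈ 1870 kPa.

P ≈ 1870 kPa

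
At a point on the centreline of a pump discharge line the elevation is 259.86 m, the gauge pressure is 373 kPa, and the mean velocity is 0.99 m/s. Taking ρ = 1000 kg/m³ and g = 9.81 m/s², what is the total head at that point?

h ≈ 297.93 m

Pressure head ψ = P/(ρg) = 373×1000 / (1000 × 9.81) = 38.02 m.
Velocity head = v²/(2g) = 0.99² / (2 × 9.81) = 0.050 m.
h = z + ψ + v²/(2g) = 259.86 + 38.02 + 0.050 = 297.93 m.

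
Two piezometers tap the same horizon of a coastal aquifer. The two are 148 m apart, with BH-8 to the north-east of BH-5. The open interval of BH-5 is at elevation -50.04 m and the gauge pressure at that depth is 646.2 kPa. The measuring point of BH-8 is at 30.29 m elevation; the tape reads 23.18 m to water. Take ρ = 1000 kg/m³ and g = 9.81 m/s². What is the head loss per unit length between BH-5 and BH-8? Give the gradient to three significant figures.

Pressure head at BH-5: ψ = P/(ρg) = 646.2×1000 / (1000 × 9.81) = 65.87 m.
Total head at BH-5: h = z + ψ = -50.04 + 65.87 = 15.83 m.
Total head at BH-8: h = 30.29 − 23.18 = 7.11 m.
Head difference: h(BH-5) − h(BH-8) = 15.83 − 7.11 = 8.72 m.
Hydraulic gradient: i = |Δh| / L = 8.72 / 148 = 0.0589.

i ≈ 0.0589 m/m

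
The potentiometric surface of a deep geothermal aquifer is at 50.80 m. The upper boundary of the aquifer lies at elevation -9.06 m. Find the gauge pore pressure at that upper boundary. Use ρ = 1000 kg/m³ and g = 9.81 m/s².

Pressure head at the aquifer top: ψ = h − z = 50.80 − (-9.06) = 59.86 m.
P = ρgψ = 1000 × 9.81 × 59.86 = 587227 Pa ≈ 587 kPa.

P ≈ 587 kPa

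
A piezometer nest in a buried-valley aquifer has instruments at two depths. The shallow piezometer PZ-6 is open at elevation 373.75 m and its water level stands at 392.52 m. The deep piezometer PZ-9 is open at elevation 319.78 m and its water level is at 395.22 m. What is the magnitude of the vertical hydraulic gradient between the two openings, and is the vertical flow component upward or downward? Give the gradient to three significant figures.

Total head at PZ-6: h = 392.52 m (water level in the standpipe).
Total head at PZ-9: h = 395.22 m.
Δh = h(PZ-6) − h(PZ-9) = 392.52 − 395.22 = -2.70 m.
Vertical separation Δz = 373.75 − 319.78 = 53.97 m.
|i_v| = |Δh| / Δz = 2.70 / 53.97 = 0.0500.
Head is higher in the deep piezometer, so vertical flow is upward (discharge condition).

|i_v| ≈ 0.0500; vertical flow is upward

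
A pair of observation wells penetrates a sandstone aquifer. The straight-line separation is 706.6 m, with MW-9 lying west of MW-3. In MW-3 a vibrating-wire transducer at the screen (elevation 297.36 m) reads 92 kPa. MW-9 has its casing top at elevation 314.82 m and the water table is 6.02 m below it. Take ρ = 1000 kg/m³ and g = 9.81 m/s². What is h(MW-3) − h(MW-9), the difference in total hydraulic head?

Pressure head at MW-3: ψ = P/(ρg) = 92×1000 / (1000 × 9.81) = 9.38 m.
Total head at MW-3: h = z + ψ = 297.36 + 9.38 = 306.74 m.
Total head at MW-9: h = 314.82 − 6.02 = 308.80 m.
Head difference: h(MW-3) − h(MW-9) = 306.74 − 308.80 = -2.06 m.

Δh ≈ -2.06 m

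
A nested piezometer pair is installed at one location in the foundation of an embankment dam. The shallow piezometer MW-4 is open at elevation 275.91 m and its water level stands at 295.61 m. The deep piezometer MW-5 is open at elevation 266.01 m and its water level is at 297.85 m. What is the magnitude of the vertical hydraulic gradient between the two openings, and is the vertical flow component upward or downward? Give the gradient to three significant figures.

Total head at MW-4: h = 295.61 m (water level in the standpipe).
Total head at MW-5: h = 297.85 m.
Δh = h(MW-4) − h(MW-5) = 295.61 − 297.85 = -2.24 m.
Vertical separation Δz = 275.91 − 266.01 = 9.90 m.
|i_v| = |Δh| / Δz = 2.24 / 9.90 = 0.226.
Head is higher in the deep piezometer, so vertical flow is upward (discharge condition).

|i_v| ≈ 0.226; vertical flow is upward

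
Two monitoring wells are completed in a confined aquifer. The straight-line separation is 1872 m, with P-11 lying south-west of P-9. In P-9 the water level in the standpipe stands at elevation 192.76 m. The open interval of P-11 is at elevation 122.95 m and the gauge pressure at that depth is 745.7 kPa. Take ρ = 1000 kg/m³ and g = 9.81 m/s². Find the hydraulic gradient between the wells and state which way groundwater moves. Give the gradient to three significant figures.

Total head at P-9: h = 192.76 m (water level in the piezometer is the total head).
Pressure head at P-11: ψ = P/(ρg) = 745.7×1000 / (1000 × 9.81) = 76.01 m.
Total head at P-11: h = z + ψ = 122.95 + 76.01 = 198.96 m.
Head difference: h(P-9) − h(P-11) = 192.76 − 198.96 = -6.20 m.
Hydraulic gradient: i = |Δh| / L = 6.20 / 1872 = 0.00331.
Flow is from higher to lower head: from P-11 toward P-9, i.e. toward the north-east.

i ≈ 0.00331; groundwater flows toward the north-east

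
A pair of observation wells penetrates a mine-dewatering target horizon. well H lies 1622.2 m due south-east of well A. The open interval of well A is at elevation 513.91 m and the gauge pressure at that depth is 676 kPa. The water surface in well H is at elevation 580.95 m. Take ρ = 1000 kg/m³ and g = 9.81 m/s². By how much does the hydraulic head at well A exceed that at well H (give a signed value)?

Pressure head at well A: ψ = P/(ρg) = 676×1000 / (1000 × 9.81) = 68.91 m.
Total head at well A: h = z + ψ = 513.91 + 68.91 = 582.82 m.
Total head at well H: h = 580.95 m (water level in the piezometer is the total head).
Head difference: h(well A) − h(well H) = 582.82 − 580.95 = 1.87 m.

Δh ≈ 1.87 m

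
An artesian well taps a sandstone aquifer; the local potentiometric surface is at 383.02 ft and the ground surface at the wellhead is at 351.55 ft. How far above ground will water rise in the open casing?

Water rises to the potentiometric surface, so the rise above ground = 383.02 − 351.55 = 31.47 ft.

≈ 31.47 ft above ground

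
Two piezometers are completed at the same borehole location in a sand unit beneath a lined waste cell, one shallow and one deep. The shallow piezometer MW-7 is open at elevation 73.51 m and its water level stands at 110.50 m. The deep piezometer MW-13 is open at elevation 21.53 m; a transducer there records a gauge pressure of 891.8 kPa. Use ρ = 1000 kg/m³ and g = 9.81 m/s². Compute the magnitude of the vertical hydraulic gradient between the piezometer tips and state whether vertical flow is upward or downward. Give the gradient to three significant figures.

Total head at MW-7: h = 110.50 m (water level in the standpipe).
Pressure head at MW-13: ψ = P/(ρg) = 891.8×1000 / (1000 × 9.81) = 90.91 m.
Total head at MW-13: h = z + ψ = 21.53 + 90.91 = 112.44 m.
Δh = h(MW-7) − h(MW-13) = 110.50 − 112.44 = -1.94 m.
Vertical separation Δz = 73.51 − 21.53 = 51.98 m.
|i_v| = |Δh| / Δz = 1.94 / 51.98 = 0.0373.
Head is higher in the deep piezometer, so vertical flow is upward (discharge condition).

|i_v| ≈ 0.0373; vertical flow is upward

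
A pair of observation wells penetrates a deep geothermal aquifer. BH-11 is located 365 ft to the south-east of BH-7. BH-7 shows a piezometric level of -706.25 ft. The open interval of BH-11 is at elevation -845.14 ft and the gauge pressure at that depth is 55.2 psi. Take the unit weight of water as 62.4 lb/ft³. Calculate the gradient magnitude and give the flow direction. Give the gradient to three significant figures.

Total head at BH-7: h = -706.25 ft (water level in the piezometer is the total head).
Pressure head at BH-11: ψ = 144·P/γ = 144 × 55.2 / 62.4 = 127.38 ft.
Total head at BH-11: h = z + ψ = -845.14 + 127.38 = -717.76 ft.
Head difference: h(BH-7) − h(BH-11) = -706.25 − (-717.76) = 11.51 ft.
Hydraulic gradient: i = |Δh| / L = 11.51 / 365 = 0.0315.
Flow is from higher to lower head: from BH-7 toward BH-11, i.e. toward the south-east.

i ≈ 0.0315; groundwater flows toward the south-east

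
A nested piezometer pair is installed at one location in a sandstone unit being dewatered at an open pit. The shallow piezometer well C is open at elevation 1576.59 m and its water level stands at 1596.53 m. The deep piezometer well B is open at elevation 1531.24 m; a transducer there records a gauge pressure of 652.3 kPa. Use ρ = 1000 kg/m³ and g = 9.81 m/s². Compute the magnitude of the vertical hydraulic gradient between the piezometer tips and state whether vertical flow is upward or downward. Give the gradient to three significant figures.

Total head at well C: h = 1596.53 m (water level in the standpipe).
Pressure head at well B: ψ = P/(ρg) = 652.3×1000 / (1000 × 9.81) = 66.49 m.
Total head at well B: h = z + ψ = 1531.24 + 66.49 = 1597.73 m.
Δh = h(well C) − h(well B) = 1596.53 − 1597.73 = -1.20 m.
Vertical separation Δz = 1576.59 − 1531.24 = 45.35 m.
|i_v| = |Δh| / Δz = 1.20 / 45.35 = 0.0265.
Head is higher in the deep piezometer, so vertical flow is upward (discharge condition).

|i_v| ≈ 0.0265; vertical flow is upward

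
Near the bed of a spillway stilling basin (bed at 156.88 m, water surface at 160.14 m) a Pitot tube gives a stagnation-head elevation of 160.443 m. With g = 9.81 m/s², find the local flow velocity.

v ≈ 2.44 m/s

Near the bed, under hydrostatic conditions, the piezometric head (z + ψ) equals the free-surface elevation, 160.14 m.
Velocity head = total − piezometric = 160.443 − 160.14 = 0.303 m.
v = √(2g·h_v) = √(2 × 9.81 × 0.303) = 2.44 m/s.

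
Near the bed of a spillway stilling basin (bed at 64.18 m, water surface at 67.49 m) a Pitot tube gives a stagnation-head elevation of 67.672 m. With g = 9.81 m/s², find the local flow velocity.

Near the bed, under hydrostatic conditions, the piezometric head (z + ψ) equals the free-surface elevation, 67.49 m.
Velocity head = total − piezometric = 67.672 − 67.49 = 0.182 m.
v = √(2g·h_v) = √(2 × 9.81 × 0.182) = 1.89 m/s.

v ≈ 1.89 m/s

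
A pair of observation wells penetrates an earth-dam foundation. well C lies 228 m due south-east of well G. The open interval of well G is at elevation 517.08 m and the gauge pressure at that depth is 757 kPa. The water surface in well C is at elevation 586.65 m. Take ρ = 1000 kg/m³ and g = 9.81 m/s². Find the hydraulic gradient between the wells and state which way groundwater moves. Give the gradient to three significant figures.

Pressure head at well G: ψ = P/(ρg) = 757×1000 / (1000 × 9.81) = 77.17 m.
Total head at well G: h = z + ψ = 517.08 + 77.17 = 594.25 m.
Total head at well C: h = 586.65 m (water level in the piezometer is the total head).
Head difference: h(well G) − h(well C) = 594.25 − 586.65 = 7.60 m.
Hydraulic gradient: i = |Δh| / L = 7.60 / 228 = 0.0333.
Flow is from higher to lower head: from well G toward well C, i.e. toward the south-east.

i ≈ 0.0333; groundwater flows toward the south-east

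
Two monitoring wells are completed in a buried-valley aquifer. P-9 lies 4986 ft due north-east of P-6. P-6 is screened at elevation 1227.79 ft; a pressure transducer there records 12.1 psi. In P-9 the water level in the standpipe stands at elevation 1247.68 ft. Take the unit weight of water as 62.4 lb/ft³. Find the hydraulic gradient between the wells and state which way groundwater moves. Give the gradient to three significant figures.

i ≈ 0.00161; groundwater flows toward the north-east

Pressure head at P-6: ψ = 144·P/γ = 144 × 12.1 / 62.4 = 27.92 ft.
Total head at P-6: h = z + ψ = 1227.79 + 27.92 = 1255.71 ft.
Total head at P-9: h = 1247.68 ft (water level in the piezometer is the total head).
Head difference: h(P-6) − h(P-9) = 1255.71 − 1247.68 = 8.03 ft.
Hydraulic gradient: i = |Δh| / L = 8.03 / 4986 = 0.00161.
Flow is from higher to lower head: from P-6 toward P-9, i.e. toward the north-east.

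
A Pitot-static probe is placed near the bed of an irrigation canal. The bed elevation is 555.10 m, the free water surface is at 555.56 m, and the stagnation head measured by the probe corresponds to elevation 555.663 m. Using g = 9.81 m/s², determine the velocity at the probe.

Near the bed, under hydrostatic conditions, the piezometric head (z + ψ) equals the free-surface elevation, 555.56 m.
Velocity head = total − piezometric = 555.663 − 555.56 = 0.103 m.
v = √(2g·h_v) = √(2 × 9.81 × 0.103) = 1.42 m/s.

v ≈ 1.42 m/s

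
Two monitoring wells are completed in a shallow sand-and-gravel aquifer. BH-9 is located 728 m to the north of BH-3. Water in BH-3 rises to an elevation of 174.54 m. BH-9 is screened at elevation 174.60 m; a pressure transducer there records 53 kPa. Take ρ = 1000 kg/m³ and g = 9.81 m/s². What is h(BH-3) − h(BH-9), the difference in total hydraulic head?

Δh ≈ -5.46 m

Total head at BH-3: h = 174.54 m (water level in the piezometer is the total head).
Pressure head at BH-9: ψ = P/(ρg) = 53×1000 / (1000 × 9.81) = 5.40 m.
Total head at BH-9: h = z + ψ = 174.60 + 5.40 = 180.00 m.
Head difference: h(BH-3) − h(BH-9) = 174.54 − 180.00 = -5.46 m.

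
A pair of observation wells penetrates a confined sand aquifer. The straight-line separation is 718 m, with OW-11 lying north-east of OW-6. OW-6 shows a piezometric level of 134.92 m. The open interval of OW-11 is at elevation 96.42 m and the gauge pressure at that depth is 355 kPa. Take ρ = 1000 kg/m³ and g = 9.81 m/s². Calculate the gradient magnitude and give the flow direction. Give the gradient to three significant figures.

i ≈ 0.00322; groundwater flows toward the north-east

Total head at OW-6: h = 134.92 m (water level in the piezometer is the total head).
Pressure head at OW-11: ψ = P/(ρg) = 355×1000 / (1000 × 9.81) = 36.19 m.
Total head at OW-11: h = z + ψ = 96.42 + 36.19 = 132.61 m.
Head difference: h(OW-6) − h(OW-11) = 134.92 − 132.61 = 2.31 m.
Hydraulic gradient: i = |Δh| / L = 2.31 / 718 = 0.00322.
Flow is from higher to lower head: from OW-6 toward OW-11, i.e. toward the north-east.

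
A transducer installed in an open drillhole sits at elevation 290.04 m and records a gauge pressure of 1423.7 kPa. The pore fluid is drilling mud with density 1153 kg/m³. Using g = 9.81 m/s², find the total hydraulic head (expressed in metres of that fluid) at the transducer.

h ≈ 415.91 m

ψ = P/(ρg) = 1423.7×1000 / (1153 × 9.81) = 125.87 m.
h = z + ψ = 290.04 + 125.87 = 415.91 m.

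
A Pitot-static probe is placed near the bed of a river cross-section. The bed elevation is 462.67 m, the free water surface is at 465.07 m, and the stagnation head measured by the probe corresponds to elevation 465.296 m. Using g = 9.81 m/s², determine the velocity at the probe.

v ≈ 2.11 m/s

Near the bed, under hydrostatic conditions, the piezometric head (z + ψ) equals the free-surface elevation, 465.07 m.
Velocity head = total − piezometric = 465.296 − 465.07 = 0.226 m.
v = √(2g·h_v) = √(2 × 9.81 × 0.226) = 2.11 m/s.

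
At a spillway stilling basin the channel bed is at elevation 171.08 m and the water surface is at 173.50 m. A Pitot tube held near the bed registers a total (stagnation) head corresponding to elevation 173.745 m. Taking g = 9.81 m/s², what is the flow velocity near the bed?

v ≈ 2.19 m/s

Near the bed, under hydrostatic conditions, the piezometric head (z + ψ) equals the free-surface elevation, 173.50 m.
Velocity head = total − piezometric = 173.745 − 173.50 = 0.245 m.
v = √(2g·h_v) = √(2 × 9.81 × 0.245) = 2.19 m/s.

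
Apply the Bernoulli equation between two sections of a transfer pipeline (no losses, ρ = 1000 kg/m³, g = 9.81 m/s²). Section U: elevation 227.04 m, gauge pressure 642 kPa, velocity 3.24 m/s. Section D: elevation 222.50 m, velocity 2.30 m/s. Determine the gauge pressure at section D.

Pressure head at U: ψ₁ = P₁/(ρg) = 642×1000 / (1000 × 9.81) = 65.44 m.
Velocity heads: v₁²/2g = 3.24²/19.62 = 0.535 m; v₂²/2g = 2.30²/19.62 = 0.270 m.
Total head H = z₁ + ψ₁ + v₁²/2g = 227.04 + 65.44 + 0.535 = 293.02 m.
ψ₂ = H − z₂ − v₂²/2g = 293.02 − 222.50 − 0.270 = 70.25 m.
P₂ = ρgψ₂ = 1000 × 9.81 × 70.25 ≈ 689 kPa.

P₂ ≈ 689 kPa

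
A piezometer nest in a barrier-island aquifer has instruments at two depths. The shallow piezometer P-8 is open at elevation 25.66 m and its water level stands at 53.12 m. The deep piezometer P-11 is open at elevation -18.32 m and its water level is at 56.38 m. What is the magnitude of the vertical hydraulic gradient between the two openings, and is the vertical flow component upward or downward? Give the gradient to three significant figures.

Total head at P-8: h = 53.12 m (water level in the standpipe).
Total head at P-11: h = 56.38 m.
Δh = h(P-8) − h(P-11) = 53.12 − 56.38 = -3.26 m.
Vertical separation Δz = 25.66 − (-18.32) = 43.98 m.
|i_v| = |Δh| / Δz = 3.26 / 43.98 = 0.0741.
Head is higher in the deep piezometer, so vertical flow is upward (discharge condition).

|i_v| ≈ 0.0741; vertical flow is upward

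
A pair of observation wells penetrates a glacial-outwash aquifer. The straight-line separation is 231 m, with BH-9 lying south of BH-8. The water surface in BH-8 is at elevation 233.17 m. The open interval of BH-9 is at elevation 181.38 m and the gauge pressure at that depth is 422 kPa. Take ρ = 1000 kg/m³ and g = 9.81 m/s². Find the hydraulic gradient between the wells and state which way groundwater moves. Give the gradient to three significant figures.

i ≈ 0.0380; groundwater flows toward the south

Total head at BH-8: h = 233.17 m (water level in the piezometer is the total head).
Pressure head at BH-9: ψ = P/(ρg) = 422×1000 / (1000 × 9.81) = 43.02 m.
Total head at BH-9: h = z + ψ = 181.38 + 43.02 = 224.40 m.
Head difference: h(BH-8) − h(BH-9) = 233.17 − 224.40 = 8.77 m.
Hydraulic gradient: i = |Δh| / L = 8.77 / 231 = 0.0380.
Flow is from higher to lower head: from BH-8 toward BH-9, i.e. toward the south.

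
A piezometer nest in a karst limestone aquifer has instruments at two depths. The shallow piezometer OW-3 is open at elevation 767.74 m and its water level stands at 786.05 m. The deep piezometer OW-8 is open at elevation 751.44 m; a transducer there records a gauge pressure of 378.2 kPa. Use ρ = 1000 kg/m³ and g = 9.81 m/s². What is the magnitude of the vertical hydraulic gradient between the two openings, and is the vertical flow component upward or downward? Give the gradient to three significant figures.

Total head at OW-3: h = 786.05 m (water level in the standpipe).
Pressure head at OW-8: ψ = P/(ρg) = 378.2×1000 / (1000 × 9.81) = 38.55 m.
Total head at OW-8: h = z + ψ = 751.44 + 38.55 = 789.99 m.
Δh = h(OW-3) − h(OW-8) = 786.05 − 789.99 = -3.94 m.
Vertical separation Δz = 767.74 − 751.44 = 16.30 m.
|i_v| = |Δh| / Δz = 3.94 / 16.30 = 0.242.
Head is higher in the deep piezometer, so vertical flow is upward (discharge condition).

|i_v| ≈ 0.242; vertical flow is upward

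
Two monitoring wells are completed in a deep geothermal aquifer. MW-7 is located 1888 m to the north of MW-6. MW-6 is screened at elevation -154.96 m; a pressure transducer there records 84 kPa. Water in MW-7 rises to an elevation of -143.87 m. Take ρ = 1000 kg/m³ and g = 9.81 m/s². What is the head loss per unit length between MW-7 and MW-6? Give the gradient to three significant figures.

i ≈ 0.00134 m/m

Pressure head at MW-6: ψ = P/(ρg) = 84×1000 / (1000 × 9.81) = 8.56 m.
Total head at MW-6: h = z + ψ = -154.96 + 8.56 = -146.40 m.
Total head at MW-7: h = -143.87 m (water level in the piezometer is the total head).
Head difference: h(MW-6) − h(MW-7) = -146.40 − (-143.87) = -2.53 m.
Hydraulic gradient: i = |Δh| / L = 2.53 / 1888 = 0.00134.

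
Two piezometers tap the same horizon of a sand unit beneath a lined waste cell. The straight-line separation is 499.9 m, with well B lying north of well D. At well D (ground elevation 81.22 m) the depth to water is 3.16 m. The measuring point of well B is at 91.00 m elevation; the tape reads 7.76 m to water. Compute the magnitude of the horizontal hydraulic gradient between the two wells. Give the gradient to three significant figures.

i ≈ 0.0104

Total head at well D: h = 81.22 − 3.16 = 78.06 m.
Total head at well B: h = 91.00 − 7.76 = 83.24 m.
Head difference: h(well D) − h(well B) = 78.06 − 83.24 = -5.18 m.
Hydraulic gradient: i = |Δh| / L = 5.18 / 499.9 = 0.0104.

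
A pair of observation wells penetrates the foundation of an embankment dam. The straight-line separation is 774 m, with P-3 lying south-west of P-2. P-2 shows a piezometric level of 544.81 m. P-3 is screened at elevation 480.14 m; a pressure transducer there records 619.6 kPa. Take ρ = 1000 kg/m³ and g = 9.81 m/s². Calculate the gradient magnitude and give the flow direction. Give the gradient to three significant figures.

i ≈ 0.00195; groundwater flows toward the south-west

Total head at P-2: h = 544.81 m (water level in the piezometer is the total head).
Pressure head at P-3: ψ = P/(ρg) = 619.6×1000 / (1000 × 9.81) = 63.16 m.
Total head at P-3: h = z + ψ = 480.14 + 63.16 = 543.30 m.
Head difference: h(P-2) − h(P-3) = 544.81 − 543.30 = 1.51 m.
Hydraulic gradient: i = |Δh| / L = 1.51 / 774 = 0.00195.
Flow is from higher to lower head: from P-2 toward P-3, i.e. toward the south-west.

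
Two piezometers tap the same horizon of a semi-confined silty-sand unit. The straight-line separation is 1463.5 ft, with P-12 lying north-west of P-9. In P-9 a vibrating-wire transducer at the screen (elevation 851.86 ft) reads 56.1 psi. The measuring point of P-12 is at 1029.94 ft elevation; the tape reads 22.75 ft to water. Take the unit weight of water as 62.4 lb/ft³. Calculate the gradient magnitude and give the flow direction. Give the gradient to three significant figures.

Pressure head at P-9: ψ = 144·P/γ = 144 × 56.1 / 62.4 = 129.46 ft.
Total head at P-9: h = z + ψ = 851.86 + 129.46 = 981.32 ft.
Total head at P-12: h = 1029.94 − 22.75 = 1007.19 ft.
Head difference: h(P-9) − h(P-12) = 981.32 − 1007.19 = -25.87 ft.
Hydraulic gradient: i = |Δh| / L = 25.87 / 1463.5 = 0.0177.
Flow is from higher to lower head: from P-12 toward P-9, i.e. toward the south-east.

i ≈ 0.0177; groundwater flows toward the south-east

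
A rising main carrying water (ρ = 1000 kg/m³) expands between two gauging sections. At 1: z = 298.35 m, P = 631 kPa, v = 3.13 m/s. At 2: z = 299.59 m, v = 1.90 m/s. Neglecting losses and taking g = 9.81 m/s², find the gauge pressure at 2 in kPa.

Pressure head at 1: ψ₁ = P₁/(ρg) = 631×1000 / (1000 × 9.81) = 64.32 m.
Velocity heads: v₁²/2g = 3.13²/19.62 = 0.499 m; v₂²/2g = 1.90²/19.62 = 0.184 m.
Total head H = z₁ + ψ₁ + v₁²/2g = 298.35 + 64.32 + 0.499 = 363.17 m.
ψ₂ = H − z₂ − v₂²/2g = 363.17 − 299.59 − 0.184 = 63.40 m.
P₂ = ρgψ₂ = 1000 × 9.81 × 63.40 ≈ 622 kPa.

P₂ ≈ 622 kPa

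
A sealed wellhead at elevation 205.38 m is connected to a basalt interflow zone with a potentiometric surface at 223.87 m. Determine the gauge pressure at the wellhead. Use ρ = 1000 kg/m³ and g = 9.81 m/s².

Head above the cap: Δh = 223.87 − 205.38 = 18.49 m.
P = ρgΔh = 1000 × 9.81 × 18.49 = 181387 Pa ≈ 181 kPa.

P ≈ 181 kPa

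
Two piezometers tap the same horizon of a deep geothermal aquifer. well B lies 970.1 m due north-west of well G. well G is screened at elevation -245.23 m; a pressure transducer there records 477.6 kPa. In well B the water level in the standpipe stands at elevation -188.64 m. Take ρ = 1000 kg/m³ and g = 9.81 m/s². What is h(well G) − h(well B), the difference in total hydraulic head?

Pressure head at well G: ψ = P/(ρg) = 477.6×1000 / (1000 × 9.81) = 48.69 m.
Total head at well G: h = z + ψ = -245.23 + 48.69 = -196.54 m.
Total head at well B: h = -188.64 m (water level in the piezometer is the total head).
Head difference: h(well G) − h(well B) = -196.54 − (-188.64) = -7.90 m.

Δh ≈ -7.90 m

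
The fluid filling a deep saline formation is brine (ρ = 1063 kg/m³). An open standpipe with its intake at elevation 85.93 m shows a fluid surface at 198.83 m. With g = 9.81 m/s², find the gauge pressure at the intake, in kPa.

Pressure head ψ = h − z = 198.83 − 85.93 = 112.90 m.
P = ρgψ = 1063 × 9.81 × 112.90 = 1177325 Pa ≈ 1180 kPa.

P ≈ 1180 kPa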